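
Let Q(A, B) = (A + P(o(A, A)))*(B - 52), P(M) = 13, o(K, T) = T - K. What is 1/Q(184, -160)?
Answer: -1/41764 ≈ -2.3944e-5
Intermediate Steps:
Q(A, B) = (-52 + B)*(13 + A) (Q(A, B) = (A + 13)*(B - 52) = (13 + A)*(-52 + B) = (-52 + B)*(13 + A))
1/Q(184, -160) = 1/(-676 - 52*184 + 13*(-160) + 184*(-160)) = 1/(-676 - 9568 - 2080 - 29440) = 1/(-41764) = -1/41764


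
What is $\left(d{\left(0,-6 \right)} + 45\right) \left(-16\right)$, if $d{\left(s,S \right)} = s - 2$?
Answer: $-688$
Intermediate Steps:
$d{\left(s,S \right)} = -2 + s$ ($d{\left(s,S \right)} = s - 2 = -2 + s$)
$\left(d{\left(0,-6 \right)} + 45\right) \left(-16\right) = \left(\left(-2 + 0\right) + 45\right) \left(-16\right) = \left(-2 + 45\right) \left(-16\right) = 43 \left(-16\right) = -688$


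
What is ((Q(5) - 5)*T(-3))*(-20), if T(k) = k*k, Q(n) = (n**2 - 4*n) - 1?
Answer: 180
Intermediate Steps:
Q(n) = -1 + n**2 - 4*n
T(k) = k**2
((Q(5) - 5)*T(-3))*(-20) = (((-1 + 5**2 - 4*5) - 5)*(-3)**2)*(-20) = (((-1 + 25 - 20) - 5)*9)*(-20) = ((4 - 5)*9)*(-20) = -1*9*(-20) = -9*(-20) = 180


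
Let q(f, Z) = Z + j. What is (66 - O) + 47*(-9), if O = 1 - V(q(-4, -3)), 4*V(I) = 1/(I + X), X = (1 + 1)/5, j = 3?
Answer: -2859/8 ≈ -357.38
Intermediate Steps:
X = ⅖ (X = 2*(⅕) = ⅖ ≈ 0.40000)
q(f, Z) = 3 + Z (q(f, Z) = Z + 3 = 3 + Z)
V(I) = 1/(4*(⅖ + I)) (V(I) = 1/(4*(I + ⅖)) = 1/(4*(⅖ + I)))
O = 3/8 (O = 1 - 5/(4*(2 + 5*(3 - 3))) = 1 - 5/(4*(2 + 5*0)) = 1 - 5/(4*(2 + 0)) = 1 - 5/(4*2) = 1 - 1*5/8 = 1 - 5/8 = 3/8 ≈ 0.37500)
(66 - O) + 47*(-9) = (66 - 1*3/8) + 47*(-9) = (66 - 3/8) - 423 = 525/8 - 423 = -2859/8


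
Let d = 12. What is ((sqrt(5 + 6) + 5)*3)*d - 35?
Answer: 145 + 36*sqrt(11) ≈ 264.40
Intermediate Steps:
((sqrt(5 + 6) + 5)*3)*d - 35 = ((sqrt(5 + 6) + 5)*3)*12 - 35 = ((sqrt(11) + 5)*3)*12 - 35 = ((5 + sqrt(11))*3)*12 - 35 = (15 + 3*sqrt(11))*12 - 35 = (180 + 36*sqrt(11)) - 35 = 145 + 36*sqrt(11)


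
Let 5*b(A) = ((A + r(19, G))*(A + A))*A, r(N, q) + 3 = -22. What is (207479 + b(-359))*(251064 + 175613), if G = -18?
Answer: -41790116293201/5 ≈ -8.3580e+12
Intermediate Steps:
r(N, q) = -25 (r(N, q) = -3 - 22 = -25)
b(A) = 2*A**2*(-25 + A)/5 (b(A) = (((A - 25)*(A + A))*A)/5 = (((-25 + A)*(2*A))*A)/5 = ((2*A*(-25 + A))*A)/5 = (2*A**2*(-25 + A))/5 = 2*A**2*(-25 + A)/5)
(207479 + b(-359))*(251064 + 175613) = (207479 + (2/5)*(-359)**2*(-25 - 359))*(251064 + 175613) = (207479 + (2/5)*128881*(-384))*426677 = (207479 - 98980608/5)*426677 = -97943213/5*426677 = -41790116293201/5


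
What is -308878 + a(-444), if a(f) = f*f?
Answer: -111742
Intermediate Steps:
a(f) = f²
-308878 + a(-444) = -308878 + (-444)² = -308878 + 197136 = -111742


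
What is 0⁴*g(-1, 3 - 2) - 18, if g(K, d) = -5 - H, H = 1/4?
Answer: -18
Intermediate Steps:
H = ¼ ≈ 0.25000
g(K, d) = -21/4 (g(K, d) = -5 - 1*¼ = -5 - ¼ = -21/4)
0⁴*g(-1, 3 - 2) - 18 = 0⁴*(-21/4) - 18 = 0*(-21/4) - 18 = 0 - 18 = -18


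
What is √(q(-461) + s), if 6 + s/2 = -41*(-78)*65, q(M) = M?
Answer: √415267 ≈ 644.41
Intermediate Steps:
s = 415728 (s = -12 + 2*(-41*(-78)*65) = -12 + 2*(3198*65) = -12 + 2*207870 = -12 + 415740 = 415728)
√(q(-461) + s) = √(-461 + 415728) = √415267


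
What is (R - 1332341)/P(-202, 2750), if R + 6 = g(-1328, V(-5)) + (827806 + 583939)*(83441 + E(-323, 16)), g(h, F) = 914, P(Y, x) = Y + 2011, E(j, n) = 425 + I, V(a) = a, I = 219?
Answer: 118705246892/1809 ≈ 6.5619e+7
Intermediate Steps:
E(j, n) = 644 (E(j, n) = 425 + 219 = 644)
P(Y, x) = 2011 + Y
R = 118706579233 (R = -6 + (914 + (827806 + 583939)*(83441 + 644)) = -6 + (914 + 1411745*84085) = -6 + (914 + 118706578325) = -6 + 118706579239 = 118706579233)
(R - 1332341)/P(-202, 2750) = (118706579233 - 1332341)/(2011 - 202) = 118705246892/1809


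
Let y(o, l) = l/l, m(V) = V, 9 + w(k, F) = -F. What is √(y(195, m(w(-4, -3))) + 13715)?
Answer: 6*√381 ≈ 117.12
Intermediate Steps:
w(k, F) = -9 - F
y(o, l) = 1
√(y(195, m(w(-4, -3))) + 13715) = √(1 + 13715) = √13716 = 6*√381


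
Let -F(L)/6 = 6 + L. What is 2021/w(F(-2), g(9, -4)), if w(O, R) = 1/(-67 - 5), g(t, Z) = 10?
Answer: -145512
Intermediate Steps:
F(L) = -36 - 6*L (F(L) = -6*(6 + L) = -36 - 6*L)
w(O, R) = -1/72 (w(O, R) = 1/(-72) = -1/72)
2021/w(F(-2), g(9, -4)) = 2021/(-1/72) = 2021*(-72) = -145512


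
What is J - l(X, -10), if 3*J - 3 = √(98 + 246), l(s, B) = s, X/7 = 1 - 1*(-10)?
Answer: -76 + 2*√86/3 ≈ -69.818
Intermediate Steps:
X = 77 (X = 7*(1 - 1*(-10)) = 7*(1 + 10) = 7*11 = 77)
J = 1 + 2*√86/3 (J = 1 + √(98 + 246)/3 = 1 + √344/3 = 1 + (2*√86)/3 = 1 + 2*√86/3 ≈ 7.1824)
J - l(X, -10) = (1 + 2*√86/3) - 1*77 = (1 + 2*√86/3) - 77 = -76 + 2*√86/3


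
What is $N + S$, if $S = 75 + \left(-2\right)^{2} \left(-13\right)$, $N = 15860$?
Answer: $15883$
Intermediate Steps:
$S = 23$ ($S = 75 + 4 \left(-13\right) = 75 - 52 = 23$)
$N + S = 15860 + 23 = 15883$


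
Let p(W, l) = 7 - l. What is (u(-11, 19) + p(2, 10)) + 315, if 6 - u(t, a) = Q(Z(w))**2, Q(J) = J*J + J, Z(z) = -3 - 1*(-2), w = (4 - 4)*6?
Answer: 318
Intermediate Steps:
w = 0 (w = 0*6 = 0)
Z(z) = -1 (Z(z) = -3 + 2 = -1)
Q(J) = J + J**2 (Q(J) = J**2 + J = J + J**2)
u(t, a) = 6 (u(t, a) = 6 - (-(1 - 1))**2 = 6 - (-1*0)**2 = 6 - 1*0**2 = 6 - 1*0 = 6 + 0 = 6)
(u(-11, 19) + p(2, 10)) + 315 = (6 + (7 - 1*10)) + 315 = (6 + (7 - 10)) + 315 = (6 - 3) + 315 = 3 + 315 = 318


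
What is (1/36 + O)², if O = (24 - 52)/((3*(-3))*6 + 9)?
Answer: 169/400 ≈ 0.42250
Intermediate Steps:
O = 28/45 (O = -28/(-9*6 + 9) = -28/(-54 + 9) = -28/(-45) = -28*(-1/45) = 28/45 ≈ 0.62222)
(1/36 + O)² = (1/36 + 28/45)² = (13/20)² = 169/400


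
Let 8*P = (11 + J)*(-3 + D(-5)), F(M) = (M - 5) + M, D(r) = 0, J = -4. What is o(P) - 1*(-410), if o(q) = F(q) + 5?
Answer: 1619/4 ≈ 404.75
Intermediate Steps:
F(M) = -5 + 2*M (F(M) = (-5 + M) + M = -5 + 2*M)
P = -21/8 (P = ((11 - 4)*(-3 + 0))/8 = (7*(-3))/8 = (⅛)*(-21) = -21/8 ≈ -2.6250)
o(q) = 2*q (o(q) = (-5 + 2*q) + 5 = 2*q)
o(P) - 1*(-410) = 2*(-21/8) - 1*(-410) = -21/4 + 410 = 1619/4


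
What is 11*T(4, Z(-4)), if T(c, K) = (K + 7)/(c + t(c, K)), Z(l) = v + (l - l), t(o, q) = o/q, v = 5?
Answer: 55/2 ≈ 27.500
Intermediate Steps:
Z(l) = 5 (Z(l) = 5 + (l - l) = 5 + 0 = 5)
T(c, K) = (7 + K)/(c + c/K) (T(c, K) = (K + 7)/(c + c/K) = (7 + K)/(c + c/K))
11*T(4, Z(-4)) = 11*(5*(7 + 5)/(4*(1 + 5))) = 11*(5*(¼)*12/6) = 11*(5*(¼)*(⅙)*12) = 11*(5/2) = 55/2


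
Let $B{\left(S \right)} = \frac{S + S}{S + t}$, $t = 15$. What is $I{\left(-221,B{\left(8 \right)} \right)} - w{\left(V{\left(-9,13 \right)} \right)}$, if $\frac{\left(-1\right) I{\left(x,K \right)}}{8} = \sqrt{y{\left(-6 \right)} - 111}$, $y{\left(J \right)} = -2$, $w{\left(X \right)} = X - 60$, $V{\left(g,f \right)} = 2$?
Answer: $58 - 8 i \sqrt{113} \approx 58.0 - 85.041 i$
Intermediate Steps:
$w{\left(X \right)} = -60 + X$
$B{\left(S \right)} = \frac{2 S}{15 + S}$ ($B{\left(S \right)} = \frac{S + S}{S + 15} = \frac{2 S}{15 + S}$)
$I{\left(x,K \right)} = - 8 i \sqrt{113}$ ($I{\left(x,K \right)} = - 8 \sqrt{-2 - 111} = - 8 \sqrt{-113} = - 8 i \sqrt{113}$)
$I{\left(-221,B{\left(8 \right)} \right)} - w{\left(V{\left(-9,13 \right)} \right)} = - 8 i \sqrt{113} - \left(-60 + 2\right) = - 8 i \sqrt{113} - -58 = - 8 i \sqrt{113} + 58 = 58 - 8 i \sqrt{113}$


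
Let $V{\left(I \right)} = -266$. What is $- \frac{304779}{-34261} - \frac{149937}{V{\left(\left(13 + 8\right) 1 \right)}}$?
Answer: $\frac{5218062771}{9113426} \approx 572.57$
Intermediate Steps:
$- \frac{304779}{-34261} - \frac{149937}{V{\left(\left(13 + 8\right) 1 \right)}} = - \frac{304779}{-34261} - \frac{149937}{-266} = \left(-304779\right) \left(- \frac{1}{34261}\right) - - \frac{149937}{266} = \frac{304779}{34261} + \frac{149937}{266} = \frac{5218062771}{9113426}$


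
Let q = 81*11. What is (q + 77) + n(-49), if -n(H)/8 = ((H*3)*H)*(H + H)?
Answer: 5648120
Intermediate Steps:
q = 891
n(H) = -48*H³ (n(H) = -8*(H*3)*H*(H + H) = -8*(3*H)*H*2*H = -8*3*H²*2*H = -48*H³)
(q + 77) + n(-49) = (891 + 77) - 48*(-49)³ = 968 - 48*(-117649) = 968 + 5647152 = 5648120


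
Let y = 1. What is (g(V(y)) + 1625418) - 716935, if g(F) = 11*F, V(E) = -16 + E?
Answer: 908318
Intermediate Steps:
(g(V(y)) + 1625418) - 716935 = (11*(-16 + 1) + 1625418) - 716935 = (11*(-15) + 1625418) - 716935 = (-165 + 1625418) - 716935 = 1625253 - 716935 = 908318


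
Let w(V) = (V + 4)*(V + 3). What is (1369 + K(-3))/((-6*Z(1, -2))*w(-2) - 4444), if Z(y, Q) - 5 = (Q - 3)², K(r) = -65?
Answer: -326/1201 ≈ -0.27144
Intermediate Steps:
w(V) = (3 + V)*(4 + V) (w(V) = (4 + V)*(3 + V) = (3 + V)*(4 + V))
Z(y, Q) = 5 + (-3 + Q)² (Z(y, Q) = 5 + (Q - 3)² = 5 + (-3 + Q)²)
(1369 + K(-3))/((-6*Z(1, -2))*w(-2) - 4444) = (1369 - 65)/((-6*(5 + (-3 - 2)²))*(12 + (-2)² + 7*(-2)) - 4444) = 1304/((-6*(5 + (-5)²))*(12 + 4 - 14) - 4444) = 1304/(-6*(5 + 25)*2 - 4444) = 1304/(-6*30*2 - 4444) = 1304/(-180*2 - 4444) = 1304/(-360 - 4444) = 1304/(-4804) = 1304*(-1/4804) = -326/1201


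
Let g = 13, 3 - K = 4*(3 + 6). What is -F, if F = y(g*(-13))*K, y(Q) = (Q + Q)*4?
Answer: -44616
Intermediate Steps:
K = -33 (K = 3 - 4*(3 + 6) = 3 - 4*9 = 3 - 1*36 = 3 - 36 = -33)
y(Q) = 8*Q (y(Q) = (2*Q)*4 = 8*Q)
F = 44616 (F = (8*(13*(-13)))*(-33) = (8*(-169))*(-33) = -1352*(-33) = 44616)
-F = -1*44616 = -44616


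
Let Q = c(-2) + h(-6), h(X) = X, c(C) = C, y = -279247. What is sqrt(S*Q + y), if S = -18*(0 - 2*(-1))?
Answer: I*sqrt(278959) ≈ 528.17*I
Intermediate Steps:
S = -36 (S = -18*(0 + 2) = -18*2 = -36)
Q = -8 (Q = -2 - 6 = -8)
sqrt(S*Q + y) = sqrt(-36*(-8) - 279247) = sqrt(288 - 279247) = sqrt(-278959) = I*sqrt(278959)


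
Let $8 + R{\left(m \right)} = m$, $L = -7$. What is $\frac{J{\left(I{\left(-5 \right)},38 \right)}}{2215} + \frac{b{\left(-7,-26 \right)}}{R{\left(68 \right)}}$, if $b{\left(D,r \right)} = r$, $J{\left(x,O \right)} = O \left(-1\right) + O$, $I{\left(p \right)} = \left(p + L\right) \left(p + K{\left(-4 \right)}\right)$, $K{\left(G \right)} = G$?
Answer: $- \frac{13}{30} \approx -0.43333$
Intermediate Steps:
$I{\left(p \right)} = \left(-7 + p\right) \left(-4 + p\right)$ ($I{\left(p \right)} = \left(p - 7\right) \left(p - 4\right) = \left(-7 + p\right) \left(-4 + p\right)$)
$J{\left(x,O \right)} = 0$ ($J{\left(x,O \right)} = - O + O = 0$)
$R{\left(m \right)} = -8 + m$
$\frac{J{\left(I{\left(-5 \right)},38 \right)}}{2215} + \frac{b{\left(-7,-26 \right)}}{R{\left(68 \right)}} = \frac{0}{2215} - \frac{26}{-8 + 68} = 0 \cdot \frac{1}{2215} - \frac{26}{60} = 0 - \frac{13}{30} = - \frac{13}{30}$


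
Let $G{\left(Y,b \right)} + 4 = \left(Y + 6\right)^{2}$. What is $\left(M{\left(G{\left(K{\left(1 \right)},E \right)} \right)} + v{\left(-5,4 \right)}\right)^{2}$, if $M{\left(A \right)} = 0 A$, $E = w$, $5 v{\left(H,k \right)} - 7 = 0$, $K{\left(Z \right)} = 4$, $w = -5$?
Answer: $\frac{49}{25} \approx 1.96$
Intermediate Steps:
$v{\left(H,k \right)} = \frac{7}{5}$ ($v{\left(H,k \right)} = \frac{7}{5} + \frac{1}{5} \cdot 0 = \frac{7}{5} + 0 = \frac{7}{5}$)
$E = -5$
$G{\left(Y,b \right)} = -4 + \left(6 + Y\right)^{2}$ ($G{\left(Y,b \right)} = -4 + \left(Y + 6\right)^{2} = -4 + \left(6 + Y\right)^{2}$)
$M{\left(A \right)} = 0$
$\left(M{\left(G{\left(K{\left(1 \right)},E \right)} \right)} + v{\left(-5,4 \right)}\right)^{2} = \left(0 + \frac{7}{5}\right)^{2} = \left(\frac{7}{5}\right)^{2} = \frac{49}{25}$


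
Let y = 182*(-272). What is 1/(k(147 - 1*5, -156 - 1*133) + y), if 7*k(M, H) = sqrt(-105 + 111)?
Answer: -1212848/60040827389 - 7*sqrt(6)/120081654778 ≈ -2.0201e-5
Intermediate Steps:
y = -49504
k(M, H) = sqrt(6)/7 (k(M, H) = sqrt(-105 + 111)/7 = sqrt(6)/7)
1/(k(147 - 1*5, -156 - 1*133) + y) = 1/(sqrt(6)/7 - 49504) = 1/(-49504 + sqrt(6)/7)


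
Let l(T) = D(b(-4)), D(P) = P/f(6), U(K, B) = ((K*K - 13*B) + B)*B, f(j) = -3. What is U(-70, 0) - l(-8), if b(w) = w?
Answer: -4/3 ≈ -1.3333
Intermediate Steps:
U(K, B) = B*(K² - 12*B) (U(K, B) = ((K² - 13*B) + B)*B = (K² - 12*B)*B = B*(K² - 12*B))
D(P) = -P/3 (D(P) = P/(-3) = P*(-⅓) = -P/3)
l(T) = 4/3 (l(T) = -⅓*(-4) = 4/3)
U(-70, 0) - l(-8) = 0*((-70)² - 12*0) - 1*4/3 = 0*(4900 + 0) - 4/3 = 0*4900 - 4/3 = 0 - 4/3 = -4/3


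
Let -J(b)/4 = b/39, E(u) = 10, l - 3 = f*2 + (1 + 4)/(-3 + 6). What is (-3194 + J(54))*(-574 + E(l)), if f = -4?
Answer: 23459016/13 ≈ 1.8045e+6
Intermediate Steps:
l = -10/3 (l = 3 + (-4*2 + (1 + 4)/(-3 + 6)) = 3 + (-8 + 5/3) = 3 - 19/3 = -10/3 ≈ -3.3333)
J(b) = -4*b/39
(-3194 + J(54))*(-574 + E(l)) = (-3194 - 4/39*54)*(-574 + 10) = (-3194 - 72/13)*(-564) = -41594/13*(-564) = 23459016/13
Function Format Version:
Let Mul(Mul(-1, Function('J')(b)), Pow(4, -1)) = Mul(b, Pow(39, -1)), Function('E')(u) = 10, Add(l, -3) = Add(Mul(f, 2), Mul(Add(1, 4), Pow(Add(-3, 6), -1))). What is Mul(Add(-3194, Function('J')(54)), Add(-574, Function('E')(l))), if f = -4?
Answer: Rational(23459016, 13) ≈ 1.8045e+6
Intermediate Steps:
l = Rational(-10, 3) (l = Add(3, Add(Mul(-4, 2), Mul(Add(1, 4), Pow(Add(-3, 6), -1)))) = Add(3, Add(-8, Mul(5, Pow(3, -1)))) = Add(3, Add(-8, Mul(5, Rational(1, 3)))) = Add(3, Add(-8, Rational(5, 3))) = Add(3, Rational(-19, 3)) = Rational(-10, 3) ≈ -3.3333)
Function('J')(b) = Mul(Rational(-4, 39), b) (Function('J')(b) = Mul(-4, Mul(b, Pow(39, -1))) = Mul(-4, Mul(b, Rational(1, 39))) = Mul(-4, Mul(Rational(1, 39), b)) = Mul(Rational(-4, 39), b))
Mul(Add(-3194, Function('J')(54)), Add(-574, Function('E')(l))) = Mul(Add(-3194, Mul(Rational(-4, 39), 54)), Add(-574, 10)) = Mul(Add(-3194, Rational(-72, 13)), -564) = Mul(Rational(-41594, 13), -564) = Rational(23459016, 13)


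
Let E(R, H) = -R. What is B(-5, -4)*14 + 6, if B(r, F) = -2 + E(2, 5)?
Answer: -50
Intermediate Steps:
B(r, F) = -4 (B(r, F) = -2 - 1*2 = -2 - 2 = -4)
B(-5, -4)*14 + 6 = -4*14 + 6 = -56 + 6 = -50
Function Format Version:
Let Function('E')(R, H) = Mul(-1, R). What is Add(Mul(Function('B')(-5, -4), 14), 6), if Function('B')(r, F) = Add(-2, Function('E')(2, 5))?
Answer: -50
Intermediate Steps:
Function('B')(r, F) = -4 (Function('B')(r, F) = Add(-2, Mul(-1, 2)) = Add(-2, -2) = -4)
Add(Mul(Function('B')(-5, -4), 14), 6) = Add(Mul(-4, 14), 6) = Add(-56, 6) = -50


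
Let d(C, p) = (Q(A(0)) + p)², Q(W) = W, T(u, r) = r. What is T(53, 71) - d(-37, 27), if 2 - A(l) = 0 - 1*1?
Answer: -829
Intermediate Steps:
A(l) = 3 (A(l) = 2 - (0 - 1*1) = 2 - (0 - 1) = 2 - 1*(-1) = 2 + 1 = 3)
d(C, p) = (3 + p)²
T(53, 71) - d(-37, 27) = 71 - (3 + 27)² = 71 - 1*30² = 71 - 1*900 = 71 - 900 = -829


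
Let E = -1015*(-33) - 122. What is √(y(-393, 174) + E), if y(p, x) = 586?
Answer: √33959 ≈ 184.28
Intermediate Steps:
E = 33373 (E = -203*(-165) - 122 = 33495 - 122 = 33373)
√(y(-393, 174) + E) = √(586 + 33373) = √33959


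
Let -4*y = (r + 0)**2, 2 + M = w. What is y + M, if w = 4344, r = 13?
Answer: 17199/4 ≈ 4299.8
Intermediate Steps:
M = 4342 (M = -2 + 4344 = 4342)
y = -169/4 (y = -(13 + 0)**2/4 = -1/4*13**2 = -1/4*169 = -169/4 ≈ -42.250)
y + M = -169/4 + 4342 = 17199/4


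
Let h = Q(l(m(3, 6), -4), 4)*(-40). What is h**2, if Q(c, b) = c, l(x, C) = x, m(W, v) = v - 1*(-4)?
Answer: 160000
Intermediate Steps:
m(W, v) = 4 + v (m(W, v) = v + 4 = 4 + v)
h = -400 (h = (4 + 6)*(-40) = 10*(-40) = -400)
h**2 = (-400)**2 = 160000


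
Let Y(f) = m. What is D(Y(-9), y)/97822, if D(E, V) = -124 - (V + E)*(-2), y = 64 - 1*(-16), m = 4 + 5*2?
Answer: 32/48911 ≈ 0.00065425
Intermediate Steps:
m = 14 (m = 4 + 10 = 14)
y = 80 (y = 64 + 16 = 80)
Y(f) = 14
D(E, V) = -124 + 2*E + 2*V (D(E, V) = -124 - (E + V)*(-2) = -124 - (-2*E - 2*V) = -124 + (2*E + 2*V) = -124 + 2*E + 2*V)
D(Y(-9), y)/97822 = (-124 + 2*14 + 2*80)/97822 = (-124 + 28 + 160)*(1/97822) = 64*(1/97822) = 32/48911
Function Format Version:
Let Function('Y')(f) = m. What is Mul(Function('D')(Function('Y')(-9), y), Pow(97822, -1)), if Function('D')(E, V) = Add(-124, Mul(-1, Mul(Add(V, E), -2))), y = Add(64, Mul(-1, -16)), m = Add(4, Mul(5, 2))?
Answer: Rational(32, 48911) ≈ 0.00065425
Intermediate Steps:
m = 14 (m = Add(4, 10) = 14)
y = 80 (y = Add(64, 16) = 80)
Function('Y')(f) = 14
Function('D')(E, V) = Add(-124, Mul(2, E), Mul(2, V)) (Function('D')(E, V) = Add(-124, Mul(-1, Mul(Add(E, V), -2))) = Add(-124, Mul(-1, Add(Mul(-2, E), Mul(-2, V)))) = Add(-124, Add(Mul(2, E), Mul(2, V))) = Add(-124, Mul(2, E), Mul(2, V)))
Mul(Function('D')(Function('Y')(-9), y), Pow(97822, -1)) = Mul(Add(-124, Mul(2, 14), Mul(2, 80)), Pow(97822, -1)) = Mul(Add(-124, 28, 160), Rational(1, 97822)) = Mul(64, Rational(1, 97822)) = Rational(32, 48911)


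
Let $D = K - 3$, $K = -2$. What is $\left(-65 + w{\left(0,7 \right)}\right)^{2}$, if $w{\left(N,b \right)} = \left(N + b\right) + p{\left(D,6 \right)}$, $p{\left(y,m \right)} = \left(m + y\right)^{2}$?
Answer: $3249$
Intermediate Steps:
$D = -5$ ($D = -2 - 3 = -5$)
$w{\left(N,b \right)} = 1 + N + b$ ($w{\left(N,b \right)} = \left(N + b\right) + \left(6 - 5\right)^{2} = \left(N + b\right) + 1^{2} = \left(N + b\right) + 1 = 1 + N + b$)
$\left(-65 + w{\left(0,7 \right)}\right)^{2} = \left(-65 + \left(1 + 0 + 7\right)\right)^{2} = \left(-65 + 8\right)^{2} = \left(-57\right)^{2} = 3249$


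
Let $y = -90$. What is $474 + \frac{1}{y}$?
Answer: $\frac{42659}{90} \approx 473.99$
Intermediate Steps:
$474 + \frac{1}{y} = 474 + \frac{1}{-90} = 474 - \frac{1}{90} = \frac{42659}{90}$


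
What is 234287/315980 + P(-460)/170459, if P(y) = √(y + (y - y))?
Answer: 234287/315980 + 2*I*√115/170459 ≈ 0.74146 + 0.00012582*I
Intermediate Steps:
P(y) = √y (P(y) = √(y + 0) = √y)
234287/315980 + P(-460)/170459 = 234287/315980 + √(-460)/170459 = 234287*(1/315980) + (2*I*√115)*(1/170459) = 234287/315980 + 2*I*√115/170459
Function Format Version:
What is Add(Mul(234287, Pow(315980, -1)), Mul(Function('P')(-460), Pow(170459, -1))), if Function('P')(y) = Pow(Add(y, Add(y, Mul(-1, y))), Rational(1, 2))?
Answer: Add(Rational(234287, 315980), Mul(Rational(2, 170459), I, Pow(115, Rational(1, 2)))) ≈ Add(0.74146, Mul(0.00012582, I))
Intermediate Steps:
Function('P')(y) = Pow(y, Rational(1, 2)) (Function('P')(y) = Pow(Add(y, 0), Rational(1, 2)) = Pow(y, Rational(1, 2)))
Add(Mul(234287, Pow(315980, -1)), Mul(Function('P')(-460), Pow(170459, -1))) = Add(Mul(234287, Pow(315980, -1)), Mul(Pow(-460, Rational(1, 2)), Pow(170459, -1))) = Add(Mul(234287, Rational(1, 315980)), Mul(Mul(2, I, Pow(115, Rational(1, 2))), Rational(1, 170459))) = Add(Rational(234287, 315980), Mul(Rational(2, 170459), I, Pow(115, Rational(1, 2))))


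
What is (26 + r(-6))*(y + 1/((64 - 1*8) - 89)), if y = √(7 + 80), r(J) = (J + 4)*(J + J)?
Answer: -50/33 + 50*√87 ≈ 464.85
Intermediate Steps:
r(J) = 2*J*(4 + J) (r(J) = (4 + J)*(2*J) = 2*J*(4 + J))
y = √87 ≈ 9.3274
(26 + r(-6))*(y + 1/((64 - 1*8) - 89)) = (26 + 2*(-6)*(4 - 6))*(√87 + 1/((64 - 1*8) - 89)) = (26 + 2*(-6)*(-2))*(√87 + 1/((64 - 8) - 89)) = (26 + 24)*(√87 + 1/(56 - 89)) = 50*(√87 + 1/(-33)) = 50*(√87 - 1/33) = 50*(-1/33 + √87) = -50/33 + 50*√87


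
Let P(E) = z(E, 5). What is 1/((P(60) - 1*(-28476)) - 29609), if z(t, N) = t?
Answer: -1/1073 ≈ -0.00093197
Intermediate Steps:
P(E) = E
1/((P(60) - 1*(-28476)) - 29609) = 1/((60 - 1*(-28476)) - 29609) = 1/((60 + 28476) - 29609) = 1/(28536 - 29609) = 1/(-1073) = -1/1073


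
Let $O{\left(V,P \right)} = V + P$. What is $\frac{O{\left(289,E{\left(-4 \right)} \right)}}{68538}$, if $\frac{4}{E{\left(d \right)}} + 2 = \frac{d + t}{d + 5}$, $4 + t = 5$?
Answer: $\frac{1441}{342690} \approx 0.004205$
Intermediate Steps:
$t = 1$ ($t = -4 + 5 = 1$)
$E{\left(d \right)} = \frac{4}{-2 + \frac{1 + d}{5 + d}}$ ($E{\left(d \right)} = \frac{4}{-2 + \frac{d + 1}{d + 5}} = \frac{4}{-2 + \frac{1 + d}{5 + d}}$)
$O{\left(V,P \right)} = P + V$
$\frac{O{\left(289,E{\left(-4 \right)} \right)}}{68538} = \frac{\frac{4 \left(-5 - -4\right)}{9 - 4} + 289}{68538} = \left(\frac{4 \left(-5 + 4\right)}{5} + 289\right) \frac{1}{68538} = \left(4 \cdot \frac{1}{5} \left(-1\right) + 289\right) \frac{1}{68538} = \left(- \frac{4}{5} + 289\right) \frac{1}{68538} = \frac{1441}{5} \cdot \frac{1}{68538} = \frac{1441}{342690}$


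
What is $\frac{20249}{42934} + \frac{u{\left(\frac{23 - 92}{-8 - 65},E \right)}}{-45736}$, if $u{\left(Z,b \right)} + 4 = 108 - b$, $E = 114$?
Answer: $\frac{231634401}{490907356} \approx 0.47185$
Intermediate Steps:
$u{\left(Z,b \right)} = 104 - b$ ($u{\left(Z,b \right)} = -4 - \left(-108 + b\right) = 104 - b$)
$\frac{20249}{42934} + \frac{u{\left(\frac{23 - 92}{-8 - 65},E \right)}}{-45736} = \frac{20249}{42934} + \frac{104 - 114}{-45736} = 20249 \cdot \frac{1}{42934} + \left(104 - 114\right) \left(- \frac{1}{45736}\right) = \frac{20249}{42934} - - \frac{5}{22868} = \frac{20249}{42934} + \frac{5}{22868} = \frac{231634401}{490907356}$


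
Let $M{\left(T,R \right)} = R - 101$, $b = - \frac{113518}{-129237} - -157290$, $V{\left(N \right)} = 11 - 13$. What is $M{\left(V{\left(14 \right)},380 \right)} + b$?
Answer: $\frac{20363858371}{129237} \approx 1.5757 \cdot 10^{5}$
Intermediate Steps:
$V{\left(N \right)} = -2$ ($V{\left(N \right)} = 11 - 13 = -2$)
$b = \frac{20327801248}{129237}$ ($b = \left(-113518\right) \left(- \frac{1}{129237}\right) + 157290 = \frac{113518}{129237} + 157290 = \frac{20327801248}{129237} \approx 1.5729 \cdot 10^{5}$)
$M{\left(T,R \right)} = -101 + R$
$M{\left(V{\left(14 \right)},380 \right)} + b = \left(-101 + 380\right) + \frac{20327801248}{129237} = 279 + \frac{20327801248}{129237} = \frac{20363858371}{129237}$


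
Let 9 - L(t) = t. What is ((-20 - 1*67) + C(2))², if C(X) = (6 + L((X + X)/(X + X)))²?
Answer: 11881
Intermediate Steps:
L(t) = 9 - t
C(X) = 196 (C(X) = (6 + (9 - (X + X)/(X + X)))² = (6 + (9 - 2*X/(2*X)))² = (6 + (9 - 2*X*1/(2*X)))² = (6 + (9 - 1*1))² = (6 + (9 - 1))² = (6 + 8)² = 14² = 196)
((-20 - 1*67) + C(2))² = ((-20 - 1*67) + 196)² = ((-20 - 67) + 196)² = (-87 + 196)² = 109² = 11881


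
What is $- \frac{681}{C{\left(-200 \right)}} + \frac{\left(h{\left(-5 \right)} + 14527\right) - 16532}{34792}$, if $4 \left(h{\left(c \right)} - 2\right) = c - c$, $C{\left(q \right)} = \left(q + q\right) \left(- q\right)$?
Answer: $- \frac{17068331}{347920000} \approx -0.049058$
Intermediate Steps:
$C{\left(q \right)} = - 2 q^{2}$ ($C{\left(q \right)} = 2 q \left(- q\right) = - 2 q^{2}$)
$h{\left(c \right)} = 2$ ($h{\left(c \right)} = 2 + \frac{c - c}{4} = 2 + \frac{1}{4} \cdot 0 = 2 + 0 = 2$)
$- \frac{681}{C{\left(-200 \right)}} + \frac{\left(h{\left(-5 \right)} + 14527\right) - 16532}{34792} = - \frac{681}{\left(-2\right) \left(-200\right)^{2}} + \frac{\left(2 + 14527\right) - 16532}{34792} = - \frac{681}{\left(-2\right) 40000} + \left(14529 - 16532\right) \frac{1}{34792} = - \frac{681}{-80000} - \frac{2003}{34792} = \left(-681\right) \left(- \frac{1}{80000}\right) - \frac{2003}{34792} = \frac{681}{80000} - \frac{2003}{34792} = - \frac{17068331}{347920000}$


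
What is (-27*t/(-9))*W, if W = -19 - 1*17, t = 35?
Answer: -3780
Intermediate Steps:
W = -36 (W = -19 - 17 = -36)
(-27*t/(-9))*W = -945/(-9)*(-36) = -945*(-1)/9*(-36) = -27*(-35/9)*(-36) = 105*(-36) = -3780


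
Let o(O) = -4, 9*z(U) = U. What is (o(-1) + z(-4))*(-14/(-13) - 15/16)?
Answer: -145/234 ≈ -0.61966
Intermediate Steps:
z(U) = U/9
(o(-1) + z(-4))*(-14/(-13) - 15/16) = (-4 + (⅑)*(-4))*(-14/(-13) - 15/16) = (-4 - 4/9)*(-14*(-1/13) - 15*1/16) = -40*(14/13 - 15/16)/9 = -40/9*29/208 = -145/234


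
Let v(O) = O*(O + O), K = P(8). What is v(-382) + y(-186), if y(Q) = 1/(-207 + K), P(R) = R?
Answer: 58077751/199 ≈ 2.9185e+5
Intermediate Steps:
K = 8
v(O) = 2*O² (v(O) = O*(2*O) = 2*O²)
y(Q) = -1/199 (y(Q) = 1/(-207 + 8) = 1/(-199) = -1/199)
v(-382) + y(-186) = 2*(-382)² - 1/199 = 2*145924 - 1/199 = 291848 - 1/199 = 58077751/199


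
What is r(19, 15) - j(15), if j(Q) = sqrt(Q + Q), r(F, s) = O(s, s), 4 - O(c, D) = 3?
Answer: 1 - sqrt(30) ≈ -4.4772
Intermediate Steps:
O(c, D) = 1 (O(c, D) = 4 - 1*3 = 4 - 3 = 1)
r(F, s) = 1
j(Q) = sqrt(2)*sqrt(Q) (j(Q) = sqrt(2*Q) = sqrt(2)*sqrt(Q))
r(19, 15) - j(15) = 1 - sqrt(2)*sqrt(15) = 1 - sqrt(30)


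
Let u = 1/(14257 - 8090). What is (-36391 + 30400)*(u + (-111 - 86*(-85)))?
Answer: -265977837894/6167 ≈ -4.3129e+7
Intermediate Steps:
u = 1/6167 ≈ 0.00016215
(-36391 + 30400)*(u + (-111 - 86*(-85))) = (-36391 + 30400)*(1/6167 + (-111 - 86*(-85))) = -5991*(1/6167 + (-111 + 7310)) = -5991*(1/6167 + 7199) = -5991*44396234/6167 = -265977837894/6167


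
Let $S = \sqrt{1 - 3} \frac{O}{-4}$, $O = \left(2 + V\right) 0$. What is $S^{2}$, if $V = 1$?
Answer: $0$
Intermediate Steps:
$O = 0$ ($O = \left(2 + 1\right) 0 = 3 \cdot 0 = 0$)
$S = 0$ ($S = \sqrt{1 - 3} \frac{0}{-4} = \sqrt{-2} \cdot 0 \left(- \frac{1}{4}\right) = i \sqrt{2} \cdot 0 = 0$)
$S^{2} = 0^{2} = 0$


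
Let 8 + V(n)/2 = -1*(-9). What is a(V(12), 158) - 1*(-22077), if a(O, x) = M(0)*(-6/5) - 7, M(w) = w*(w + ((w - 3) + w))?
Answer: 22070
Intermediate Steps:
V(n) = 2 (V(n) = -16 + 2*(-1*(-9)) = -16 + 2*9 = -16 + 18 = 2)
M(w) = w*(-3 + 3*w) (M(w) = w*(w + ((-3 + w) + w)) = w*(w + (-3 + 2*w)) = w*(-3 + 3*w))
a(O, x) = -7 (a(O, x) = (3*0*(-1 + 0))*(-6/5) - 7 = (3*0*(-1))*(-6*⅕) - 7 = 0*(-6/5) - 7 = 0 - 7 = -7)
a(V(12), 158) - 1*(-22077) = -7 - 1*(-22077) = -7 + 22077 = 22070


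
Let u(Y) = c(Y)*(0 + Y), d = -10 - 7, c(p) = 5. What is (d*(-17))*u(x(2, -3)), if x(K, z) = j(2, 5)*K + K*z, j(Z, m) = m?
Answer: 5780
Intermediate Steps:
d = -17
x(K, z) = 5*K + K*z
u(Y) = 5*Y (u(Y) = 5*(0 + Y) = 5*Y)
(d*(-17))*u(x(2, -3)) = (-17*(-17))*(5*(2*(5 - 3))) = 289*(5*(2*2)) = 289*(5*4) = 289*20 = 5780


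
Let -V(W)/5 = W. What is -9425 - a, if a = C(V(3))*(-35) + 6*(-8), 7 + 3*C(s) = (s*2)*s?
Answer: -12626/3 ≈ -4208.7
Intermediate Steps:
V(W) = -5*W
C(s) = -7/3 + 2*s²/3 (C(s) = -7/3 + ((s*2)*s)/3 = -7/3 + ((2*s)*s)/3 = -7/3 + (2*s²)/3 = -7/3 + 2*s²/3)
a = -15649/3 (a = (-7/3 + 2*(-5*3)²/3)*(-35) + 6*(-8) = (-7/3 + (⅔)*(-15)²)*(-35) - 48 = (-7/3 + (⅔)*225)*(-35) - 48 = (-7/3 + 150)*(-35) - 48 = (443/3)*(-35) - 48 = -15505/3 - 48 = -15649/3 ≈ -5216.3)
-9425 - a = -9425 - 1*(-15649/3) = -9425 + 15649/3 = -12626/3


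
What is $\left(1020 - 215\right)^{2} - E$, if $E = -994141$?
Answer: $1642166$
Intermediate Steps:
$\left(1020 - 215\right)^{2} - E = \left(1020 - 215\right)^{2} - -994141 = 805^{2} + 994141 = 648025 + 994141 = 1642166$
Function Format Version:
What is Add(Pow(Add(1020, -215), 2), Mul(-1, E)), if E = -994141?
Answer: 1642166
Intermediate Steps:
Add(Pow(Add(1020, -215), 2), Mul(-1, E)) = Add(Pow(Add(1020, -215), 2), Mul(-1, -994141)) = Add(Pow(805, 2), 994141) = Add(648025, 994141) = 1642166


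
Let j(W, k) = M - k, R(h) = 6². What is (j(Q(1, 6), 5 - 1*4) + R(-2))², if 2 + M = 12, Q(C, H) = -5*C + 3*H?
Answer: 2025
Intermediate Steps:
M = 10 (M = -2 + 12 = 10)
R(h) = 36
j(W, k) = 10 - k
(j(Q(1, 6), 5 - 1*4) + R(-2))² = ((10 - (5 - 1*4)) + 36)² = ((10 - (5 - 4)) + 36)² = ((10 - 1*1) + 36)² = ((10 - 1) + 36)² = (9 + 36)² = 45² = 2025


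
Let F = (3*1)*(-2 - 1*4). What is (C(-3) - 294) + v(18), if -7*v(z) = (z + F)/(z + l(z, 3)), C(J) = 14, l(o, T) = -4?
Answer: -280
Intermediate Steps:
F = -18 (F = 3*(-2 - 4) = 3*(-6) = -18)
v(z) = -(-18 + z)/(7*(-4 + z)) (v(z) = -(z - 18)/(7*(z - 4)) = -(-18 + z)/(7*(-4 + z)))
(C(-3) - 294) + v(18) = (14 - 294) + (18 - 1*18)/(7*(-4 + 18)) = -280 + (⅐)*(18 - 18)/14 = -280 + (⅐)*(1/14)*0 = -280 + 0 = -280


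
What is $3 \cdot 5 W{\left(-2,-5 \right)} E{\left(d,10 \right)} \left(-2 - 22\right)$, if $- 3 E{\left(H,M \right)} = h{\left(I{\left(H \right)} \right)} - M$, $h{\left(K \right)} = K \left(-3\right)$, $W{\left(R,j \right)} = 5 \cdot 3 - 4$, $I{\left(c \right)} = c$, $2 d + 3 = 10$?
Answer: $-27060$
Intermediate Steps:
$d = \frac{7}{2}$ ($d = - \frac{3}{2} + \frac{1}{2} \cdot 10 = - \frac{3}{2} + 5 = \frac{7}{2} \approx 3.5$)
$W{\left(R,j \right)} = 11$ ($W{\left(R,j \right)} = 15 - 4 = 11$)
$h{\left(K \right)} = - 3 K$
$E{\left(H,M \right)} = H + \frac{M}{3}$ ($E{\left(H,M \right)} = - \frac{- 3 H - M}{3} = - \frac{- M - 3 H}{3} = H + \frac{M}{3}$)
$3 \cdot 5 W{\left(-2,-5 \right)} E{\left(d,10 \right)} \left(-2 - 22\right) = 3 \cdot 5 \cdot 11 \left(\frac{7}{2} + \frac{1}{3} \cdot 10\right) \left(-2 - 22\right) = 15 \cdot 11 \left(\frac{7}{2} + \frac{10}{3}\right) \left(-2 - 22\right) = 165 \cdot \frac{41}{6} \left(-24\right) = \frac{2255}{2} \left(-24\right) = -27060$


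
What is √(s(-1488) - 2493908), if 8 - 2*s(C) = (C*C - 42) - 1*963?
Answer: I*√14401894/2 ≈ 1897.5*I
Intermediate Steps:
s(C) = 1013/2 - C²/2 (s(C) = 4 - ((C*C - 42) - 1*963)/2 = 4 - ((C² - 42) - 963)/2 = 4 - ((-42 + C²) - 963)/2 = 4 - (-1005 + C²)/2 = 4 + (1005/2 - C²/2) = 1013/2 - C²/2)
√(s(-1488) - 2493908) = √((1013/2 - ½*(-1488)²) - 2493908) = √((1013/2 - ½*2214144) - 2493908) = √((1013/2 - 1107072) - 2493908) = √(-2213131/2 - 2493908) = √(-7200947/2) = I*√14401894/2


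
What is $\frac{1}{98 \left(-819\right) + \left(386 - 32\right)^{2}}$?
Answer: $\frac{1}{45054} \approx 2.2196 \cdot 10^{-5}$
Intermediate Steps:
$\frac{1}{98 \left(-819\right) + \left(386 - 32\right)^{2}} = \frac{1}{-80262 + 354^{2}} = \frac{1}{-80262 + 125316} = \frac{1}{45054}$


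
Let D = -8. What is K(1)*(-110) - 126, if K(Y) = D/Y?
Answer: 754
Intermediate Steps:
K(Y) = -8/Y
K(1)*(-110) - 126 = -8/1*(-110) - 126 = -8*1*(-110) - 126 = -8*(-110) - 126 = 880 - 126 = 754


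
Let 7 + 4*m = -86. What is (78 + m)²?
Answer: 47961/16 ≈ 2997.6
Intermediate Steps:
m = -93/4 (m = -7/4 + (¼)*(-86) = -7/4 - 43/2 = -93/4 ≈ -23.250)
(78 + m)² = (78 - 93/4)² = (219/4)² = 47961/16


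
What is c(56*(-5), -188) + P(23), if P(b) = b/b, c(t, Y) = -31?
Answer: -30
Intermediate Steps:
P(b) = 1
c(56*(-5), -188) + P(23) = -31 + 1 = -30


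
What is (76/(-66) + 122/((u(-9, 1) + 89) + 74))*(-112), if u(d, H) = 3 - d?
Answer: 41984/825 ≈ 50.890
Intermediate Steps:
(76/(-66) + 122/((u(-9, 1) + 89) + 74))*(-112) = (76/(-66) + 122/(((3 - 1*(-9)) + 89) + 74))*(-112) = (76*(-1/66) + 122/(((3 + 9) + 89) + 74))*(-112) = (-38/33 + 122/((12 + 89) + 74))*(-112) = (-38/33 + 122/(101 + 74))*(-112) = (-38/33 + 122/175)*(-112) = -2624/5775*(-112) = 41984/825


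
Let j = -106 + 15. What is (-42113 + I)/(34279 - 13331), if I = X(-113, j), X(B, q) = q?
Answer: -10551/5237 ≈ -2.0147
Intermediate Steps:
j = -91
I = -91
(-42113 + I)/(34279 - 13331) = (-42113 - 91)/(34279 - 13331) = -42204/20948 = -42204*1/20948 = -10551/5237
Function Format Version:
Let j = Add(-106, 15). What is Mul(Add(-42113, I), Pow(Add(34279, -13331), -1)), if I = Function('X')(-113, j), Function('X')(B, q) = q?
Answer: Rational(-10551, 5237) ≈ -2.0147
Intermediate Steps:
j = -91
I = -91
Mul(Add(-42113, I), Pow(Add(34279, -13331), -1)) = Mul(Add(-42113, -91), Pow(Add(34279, -13331), -1)) = Mul(-42204, Pow(20948, -1)) = Mul(-42204, Rational(1, 20948)) = Rational(-10551, 5237)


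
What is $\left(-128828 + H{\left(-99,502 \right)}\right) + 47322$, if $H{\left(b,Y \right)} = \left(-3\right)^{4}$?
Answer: $-81425$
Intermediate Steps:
$H{\left(b,Y \right)} = 81$
$\left(-128828 + H{\left(-99,502 \right)}\right) + 47322 = \left(-128828 + 81\right) + 47322 = -128747 + 47322 = -81425$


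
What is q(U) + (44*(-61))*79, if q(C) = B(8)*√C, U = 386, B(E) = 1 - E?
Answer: -212036 - 7*√386 ≈ -2.1217e+5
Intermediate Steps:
q(C) = -7*√C (q(C) = (1 - 1*8)*√C = (1 - 8)*√C = -7*√C)
q(U) + (44*(-61))*79 = -7*√386 + (44*(-61))*79 = -7*√386 - 2684*79 = -7*√386 - 212036 = -212036 - 7*√386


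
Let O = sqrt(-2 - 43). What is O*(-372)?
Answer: -1116*I*sqrt(5) ≈ -2495.5*I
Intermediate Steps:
O = 3*I*sqrt(5) (O = sqrt(-45) = 3*I*sqrt(5) ≈ 6.7082*I)
O*(-372) = (3*I*sqrt(5))*(-372) = -1116*I*sqrt(5)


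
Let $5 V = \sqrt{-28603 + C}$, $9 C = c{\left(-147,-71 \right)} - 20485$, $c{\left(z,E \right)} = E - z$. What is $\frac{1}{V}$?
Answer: $- \frac{5 i \sqrt{411}}{3562} \approx - 0.028458 i$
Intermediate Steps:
$C = - \frac{6803}{3}$ ($C = \frac{\left(-71 - -147\right) - 20485}{9} = \frac{\left(-71 + 147\right) - 20485}{9} = \frac{76 - 20485}{9} = \frac{1}{9} \left(-20409\right) = - \frac{6803}{3} \approx -2267.7$)
$V = \frac{26 i \sqrt{411}}{15}$ ($V = \frac{\sqrt{-28603 - \frac{6803}{3}}}{5} = \frac{\sqrt{- \frac{92612}{3}}}{5} = \frac{\frac{26}{3} i \sqrt{411}}{5} = \frac{26 i \sqrt{411}}{15} \approx 35.14 i$)
$\frac{1}{V} = \frac{1}{\frac{26}{15} i \sqrt{411}} = - \frac{5 i \sqrt{411}}{3562}$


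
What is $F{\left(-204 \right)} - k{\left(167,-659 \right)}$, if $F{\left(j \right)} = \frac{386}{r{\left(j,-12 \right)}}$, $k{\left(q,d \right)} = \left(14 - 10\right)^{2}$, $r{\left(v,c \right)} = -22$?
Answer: $- \frac{369}{11} \approx -33.545$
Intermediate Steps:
$k{\left(q,d \right)} = 16$ ($k{\left(q,d \right)} = 4^{2} = 16$)
$F{\left(j \right)} = - \frac{193}{11}$ ($F{\left(j \right)} = \frac{386}{-22} = 386 \left(- \frac{1}{22}\right) = - \frac{193}{11}$)
$F{\left(-204 \right)} - k{\left(167,-659 \right)} = - \frac{193}{11} - 16 = - \frac{369}{11}$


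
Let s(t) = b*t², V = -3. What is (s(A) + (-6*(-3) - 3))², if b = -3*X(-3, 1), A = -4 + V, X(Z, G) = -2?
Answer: 95481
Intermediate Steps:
A = -7 (A = -4 - 3 = -7)
b = 6 (b = -3*(-2) = 6)
s(t) = 6*t²
(s(A) + (-6*(-3) - 3))² = (6*(-7)² + (-6*(-3) - 3))² = (6*49 + (18 - 3))² = (294 + 15)² = 309² = 95481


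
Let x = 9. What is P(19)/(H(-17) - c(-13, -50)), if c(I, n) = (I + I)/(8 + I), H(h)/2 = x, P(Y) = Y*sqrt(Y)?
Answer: 95*sqrt(19)/64 ≈ 6.4702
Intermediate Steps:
P(Y) = Y**(3/2)
H(h) = 18 (H(h) = 2*9 = 18)
c(I, n) = 2*I/(8 + I) (c(I, n) = (2*I)/(8 + I) = 2*I/(8 + I))
P(19)/(H(-17) - c(-13, -50)) = 19**(3/2)/(18 - 2*(-13)/(8 - 13)) = (19*sqrt(19))/(18 - 2*(-13)/(-5)) = (19*sqrt(19))/(18 - 2*(-13)*(-1)/5) = (19*sqrt(19))/(18 - 1*26/5) = (19*sqrt(19))/(18 - 26/5) = (19*sqrt(19))/(64/5) = (19*sqrt(19))*(5/64) = 95*sqrt(19)/64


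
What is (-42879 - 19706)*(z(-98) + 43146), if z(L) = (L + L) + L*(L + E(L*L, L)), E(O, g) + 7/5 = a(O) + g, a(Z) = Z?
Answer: 55005756228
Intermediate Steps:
E(O, g) = -7/5 + O + g (E(O, g) = -7/5 + (O + g) = -7/5 + O + g)
z(L) = 2*L + L*(-7/5 + L² + 2*L) (z(L) = (L + L) + L*(L + (-7/5 + L*L + L)) = 2*L + L*(L + (-7/5 + L² + L)) = 2*L + L*(L + (-7/5 + L + L²)) = 2*L + L*(-7/5 + L² + 2*L))
(-42879 - 19706)*(z(-98) + 43146) = (-42879 - 19706)*((⅕)*(-98)*(3 + 5*(-98)² + 10*(-98)) + 43146) = -62585*((⅕)*(-98)*(3 + 5*9604 - 980) + 43146) = -62585*((⅕)*(-98)*(3 + 48020 - 980) + 43146) = -62585*((⅕)*(-98)*47043 + 43146) = -62585*(-4610214/5 + 43146) = -62585*(-4394484/5) = 55005756228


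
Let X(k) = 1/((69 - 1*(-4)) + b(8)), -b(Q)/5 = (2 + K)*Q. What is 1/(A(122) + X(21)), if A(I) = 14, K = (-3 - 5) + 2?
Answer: 233/3263 ≈ 0.071407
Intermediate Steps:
K = -6 (K = -8 + 2 = -6)
b(Q) = 20*Q (b(Q) = -5*(2 - 6)*Q = -(-20)*Q = 20*Q)
X(k) = 1/233 (X(k) = 1/((69 - 1*(-4)) + 20*8) = 1/((69 + 4) + 160) = 1/(73 + 160) = 1/233)
1/(A(122) + X(21)) = 1/(14 + 1/233) = 1/(3263/233) = 233/3263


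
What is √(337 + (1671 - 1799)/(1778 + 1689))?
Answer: √4050326217/3467 ≈ 18.357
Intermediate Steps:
√(337 + (1671 - 1799)/(1778 + 1689)) = √(337 - 128/3467) = √(1168251/3467) = √4050326217/3467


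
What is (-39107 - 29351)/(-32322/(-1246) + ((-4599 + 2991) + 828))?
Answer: 42649334/469779 ≈ 90.786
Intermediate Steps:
(-39107 - 29351)/(-32322/(-1246) + ((-4599 + 2991) + 828)) = -68458/(-32322*(-1/1246) + (-1608 + 828)) = -68458/(16161/623 - 780) = -68458/(-469779/623) = -68458*(-623/469779) = 42649334/469779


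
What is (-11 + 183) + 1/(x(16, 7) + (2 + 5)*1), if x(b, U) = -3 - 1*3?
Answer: 173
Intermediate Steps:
x(b, U) = -6 (x(b, U) = -3 - 3 = -6)
(-11 + 183) + 1/(x(16, 7) + (2 + 5)*1) = (-11 + 183) + 1/(-6 + (2 + 5)*1) = 172 + 1/(-6 + 7*1) = 172 + 1/(-6 + 7) = 172 + 1/1 = 172 + 1 = 173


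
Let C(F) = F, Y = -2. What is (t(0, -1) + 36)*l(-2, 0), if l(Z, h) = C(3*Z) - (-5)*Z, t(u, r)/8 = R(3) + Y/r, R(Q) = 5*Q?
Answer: -2752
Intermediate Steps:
t(u, r) = 120 - 16/r (t(u, r) = 8*(5*3 - 2/r) = 8*(15 - 2/r) = 120 - 16/r)
l(Z, h) = 8*Z (l(Z, h) = 3*Z - (-5)*Z = 3*Z + 5*Z = 8*Z)
(t(0, -1) + 36)*l(-2, 0) = ((120 - 16/(-1)) + 36)*(8*(-2)) = ((120 - 16*(-1)) + 36)*(-16) = ((120 + 16) + 36)*(-16) = (136 + 36)*(-16) = 172*(-16) = -2752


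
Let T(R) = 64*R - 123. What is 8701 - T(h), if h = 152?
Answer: -904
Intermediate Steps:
T(R) = -123 + 64*R
8701 - T(h) = 8701 - (-123 + 64*152) = 8701 - (-123 + 9728) = 8701 - 1*9605 = 8701 - 9605 = -904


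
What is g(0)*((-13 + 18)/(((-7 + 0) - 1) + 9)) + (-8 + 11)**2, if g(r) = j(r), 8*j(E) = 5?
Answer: 97/8 ≈ 12.125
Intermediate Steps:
j(E) = 5/8 (j(E) = (1/8)*5 = 5/8)
g(r) = 5/8
g(0)*((-13 + 18)/(((-7 + 0) - 1) + 9)) + (-8 + 11)**2 = 5*((-13 + 18)/(((-7 + 0) - 1) + 9))/8 + (-8 + 11)**2 = 5*(5/((-7 - 1) + 9))/8 + 3**2 = 5*(5/(-8 + 9))/8 + 9 = 5*(5/1)/8 + 9 = 5*(5*1)/8 + 9 = (5/8)*5 + 9 = 25/8 + 9 = 97/8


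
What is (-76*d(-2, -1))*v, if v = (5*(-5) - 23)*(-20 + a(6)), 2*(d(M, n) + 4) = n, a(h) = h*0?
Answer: 328320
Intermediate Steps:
a(h) = 0
d(M, n) = -4 + n/2
v = 960 (v = (5*(-5) - 23)*(-20 + 0) = (-25 - 23)*(-20) = -48*(-20) = 960)
(-76*d(-2, -1))*v = -76*(-4 + (1/2)*(-1))*960 = -76*(-4 - 1/2)*960 = -76*(-9/2)*960 = 342*960 = 328320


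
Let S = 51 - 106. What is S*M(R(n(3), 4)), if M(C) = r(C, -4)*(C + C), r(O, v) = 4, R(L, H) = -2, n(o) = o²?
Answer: 880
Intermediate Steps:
S = -55
M(C) = 8*C (M(C) = 4*(C + C) = 4*(2*C) = 8*C)
S*M(R(n(3), 4)) = -440*(-2) = -55*(-16) = 880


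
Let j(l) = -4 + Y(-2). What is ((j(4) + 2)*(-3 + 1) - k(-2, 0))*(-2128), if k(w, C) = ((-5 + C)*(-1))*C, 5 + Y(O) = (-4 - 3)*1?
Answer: -59584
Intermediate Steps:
Y(O) = -12 (Y(O) = -5 + (-4 - 3)*1 = -5 - 7*1 = -5 - 7 = -12)
j(l) = -16 (j(l) = -4 - 12 = -16)
k(w, C) = C*(5 - C) (k(w, C) = (5 - C)*C = C*(5 - C))
((j(4) + 2)*(-3 + 1) - k(-2, 0))*(-2128) = ((-16 + 2)*(-3 + 1) - 0*(5 - 1*0))*(-2128) = (-14*(-2) - 0*(5 + 0))*(-2128) = (28 - 0*5)*(-2128) = (28 - 1*0)*(-2128) = (28 + 0)*(-2128) = 28*(-2128) = -59584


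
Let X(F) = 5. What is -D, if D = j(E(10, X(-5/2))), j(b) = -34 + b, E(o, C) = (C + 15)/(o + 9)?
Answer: 626/19 ≈ 32.947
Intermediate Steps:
E(o, C) = (15 + C)/(9 + o)
D = -626/19 (D = -34 + (15 + 5)/(9 + 10) = -34 + 20/19 = -626/19 ≈ -32.947)
-D = -1*(-626/19) = 626/19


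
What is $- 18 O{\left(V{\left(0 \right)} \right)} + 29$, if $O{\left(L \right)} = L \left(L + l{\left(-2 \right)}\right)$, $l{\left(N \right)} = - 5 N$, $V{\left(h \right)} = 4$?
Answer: $-979$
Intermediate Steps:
$O{\left(L \right)} = L \left(10 + L\right)$ ($O{\left(L \right)} = L \left(L - -10\right) = L \left(L + 10\right) = L \left(10 + L\right)$)
$- 18 O{\left(V{\left(0 \right)} \right)} + 29 = - 18 \cdot 4 \left(10 + 4\right) + 29 = - 18 \cdot 4 \cdot 14 + 29 = \left(-18\right) 56 + 29 = -1008 + 29 = -979$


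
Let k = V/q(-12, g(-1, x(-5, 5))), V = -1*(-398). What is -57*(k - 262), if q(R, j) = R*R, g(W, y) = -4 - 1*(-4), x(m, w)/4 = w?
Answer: 354635/24 ≈ 14776.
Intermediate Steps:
x(m, w) = 4*w
g(W, y) = 0 (g(W, y) = -4 + 4 = 0)
q(R, j) = R**2
V = 398
k = 199/72 (k = 398/((-12)**2) = 398/144 = 398*(1/144) = 199/72 ≈ 2.7639)
-57*(k - 262) = -57*(199/72 - 262) = -57*(-18665/72) = 354635/24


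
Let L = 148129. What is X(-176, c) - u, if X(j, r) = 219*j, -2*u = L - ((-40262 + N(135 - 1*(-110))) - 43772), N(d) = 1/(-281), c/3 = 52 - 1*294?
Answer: 21788038/281 ≈ 77538.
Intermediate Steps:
c = -726 (c = 3*(52 - 1*294) = 3*(52 - 294) = 3*(-242) = -726)
N(d) = -1/281
u = -32618902/281 (u = -(148129 - ((-40262 - 1/281) - 43772))/2 = -(148129 - (-11313623/281 - 43772))/2 = -(148129 - 1*(-23613555/281))/2 = -(148129 + 23613555/281)/2 = -½*65237804/281 = -32618902/281 ≈ -1.1608e+5)
X(-176, c) - u = 219*(-176) - 1*(-32618902/281) = -38544 + 32618902/281 = 21788038/281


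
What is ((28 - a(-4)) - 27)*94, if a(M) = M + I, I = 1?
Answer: 376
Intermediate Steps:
a(M) = 1 + M (a(M) = M + 1 = 1 + M)
((28 - a(-4)) - 27)*94 = ((28 - (1 - 4)) - 27)*94 = ((28 - 1*(-3)) - 27)*94 = ((28 + 3) - 27)*94 = (31 - 27)*94 = 4*94 = 376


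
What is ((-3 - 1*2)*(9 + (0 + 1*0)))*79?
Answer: -3555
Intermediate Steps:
((-3 - 1*2)*(9 + (0 + 1*0)))*79 = ((-3 - 2)*(9 + (0 + 0)))*79 = -5*(9 + 0)*79 = -5*9*79 = -45*79 = -3555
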